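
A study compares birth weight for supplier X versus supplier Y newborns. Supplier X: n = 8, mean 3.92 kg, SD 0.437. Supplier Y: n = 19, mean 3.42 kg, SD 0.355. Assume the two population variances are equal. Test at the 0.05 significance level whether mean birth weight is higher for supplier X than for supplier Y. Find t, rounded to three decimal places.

Let group 1 = supplier X, group 2 = supplier Y. H0: μ_1 = μ_2; H1: μ_1 > μ_2 (two-sample pooled-variance t-test, right-tailed).
s_p² = [(8−1)·0.437² + (19−1)·0.355²]/(8+19−2) = 0.144209
t = (3.92 − 3.42)/√[0.144209·(1/8 + 1/19)] = 3.124
df = n₁ + n₂ − 2 = 25
p-value = P(T ≥ 3.124) ≈ 0.002
Since p ≈ 0.002 < α = 0.05, reject H0; the data support H1.

3.124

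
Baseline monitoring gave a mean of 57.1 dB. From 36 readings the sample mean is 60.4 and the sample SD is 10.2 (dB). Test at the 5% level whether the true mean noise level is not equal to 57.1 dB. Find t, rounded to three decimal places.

H0: μ = 57.1; H1: μ ≠ 57.1 (one-sample t-test, two-sided).
t = (x̄ − μ₀)/(s/√n) = (60.4 − 57.1)/(10.2/√36) = 1.941
df = n − 1 = 35
Two-sided p-value ≈ 0.0603
Since p ≈ 0.0603 > α = 0.05, fail to reject H0; the data do not provide sufficient evidence against H0.

1.941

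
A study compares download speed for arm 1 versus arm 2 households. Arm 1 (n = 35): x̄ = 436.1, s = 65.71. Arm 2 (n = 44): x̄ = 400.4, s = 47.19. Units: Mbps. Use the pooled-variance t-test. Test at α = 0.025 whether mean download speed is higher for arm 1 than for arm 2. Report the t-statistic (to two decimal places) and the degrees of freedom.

t = 2.81, df = 77

Let group 1 = arm 1, group 2 = arm 2. H0: μ_1 = μ_2; H1: μ_1 > μ_2 (two-sample pooled-variance t-test, right-tailed).
s_p² = [(35−1)·65.71² + (44−1)·47.19²]/(35+44−2) = 3150.15
t = (436.1 − 400.4)/√[3150.15·(1/35 + 1/44)] = 2.81
df = n₁ + n₂ − 2 = 77
p-value = P(T ≥ 2.81) ≈ 0.0032
Since p ≈ 0.0032 < α = 0.025, reject H0; the evidence is statistically significant.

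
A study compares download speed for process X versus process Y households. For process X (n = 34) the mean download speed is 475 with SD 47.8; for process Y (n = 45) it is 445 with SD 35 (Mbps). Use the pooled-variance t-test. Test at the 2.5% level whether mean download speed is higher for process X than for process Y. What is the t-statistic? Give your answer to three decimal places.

3.222

Let group 1 = process X, group 2 = process Y. H0: μ_1 = μ_2; H1: μ_1 > μ_2 (two-sample pooled-variance t-test, right-tailed).
s_p² = [(34−1)·47.8² + (45−1)·35²]/(34+45−2) = 1679.22
t = (475 − 445)/√[1679.22·(1/34 + 1/45)] = 3.222
df = n₁ + n₂ − 2 = 77
p-value = P(T ≥ 3.222) ≈ 0.0009
Since p ≈ 0.0009 < α = 0.025, reject H0; the data support H1.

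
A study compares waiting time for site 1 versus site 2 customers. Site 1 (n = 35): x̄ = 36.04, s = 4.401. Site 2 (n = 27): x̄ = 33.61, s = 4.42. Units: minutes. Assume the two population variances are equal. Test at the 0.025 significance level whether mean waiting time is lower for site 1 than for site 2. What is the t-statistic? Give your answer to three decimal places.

Let group 1 = site 1, group 2 = site 2. H0: μ_1 = μ_2; H1: μ_1 < μ_2 (two-sample pooled-variance t-test, left-tailed).
s_p² = [(35−1)·4.401² + (27−1)·4.42²]/(35+27−2) = 19.4414
t = (36.04 − 33.61)/√[19.4414·(1/35 + 1/27)] = 2.152
df = n₁ + n₂ − 2 = 60
p-value = P(T ≤ 2.152) ≈ 0.9823
Since p ≈ 0.9823 > α = 0.025, fail to reject H0; the evidence is not statistically significant.

2.152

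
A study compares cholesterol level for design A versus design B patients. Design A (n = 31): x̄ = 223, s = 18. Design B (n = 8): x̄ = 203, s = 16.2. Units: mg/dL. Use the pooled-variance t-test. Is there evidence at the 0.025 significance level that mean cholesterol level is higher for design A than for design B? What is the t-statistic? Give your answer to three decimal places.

Let group 1 = design A, group 2 = design B. H0: μ_1 = μ_2; H1: μ_1 > μ_2 (two-sample pooled-variance t-test, right-tailed).
s_p² = [(31−1)·18² + (8−1)·16.2²]/(31+8−2) = 312.354
t = (223 − 203)/√[312.354·(1/31 + 1/8)] = 2.854
df = n₁ + n₂ − 2 = 37
p-value = P(T ≥ 2.854) ≈ 0.0035
Since p ≈ 0.0035 < α = 0.025, reject H0; the evidence is statistically significant.

2.854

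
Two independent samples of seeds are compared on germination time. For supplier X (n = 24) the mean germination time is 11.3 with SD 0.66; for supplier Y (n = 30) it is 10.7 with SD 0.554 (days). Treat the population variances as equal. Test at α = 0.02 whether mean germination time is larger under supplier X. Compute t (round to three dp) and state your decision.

t = 3.632; reject H0

Let group 1 = supplier X, group 2 = supplier Y. H0: μ_1 = μ_2; H1: μ_1 > μ_2 (two-sample pooled-variance t-test, right-tailed).
s_p² = [(24−1)·0.66² + (30−1)·0.554²]/(24+30−2) = 0.363834
t = (11.3 − 10.7)/√[0.363834·(1/24 + 1/30)] = 3.632
df = n₁ + n₂ − 2 = 52
p-value = P(T ≥ 3.632) ≈ 0.000
Since p ≈ 0.000 < α = 0.02, reject H0; the evidence is statistically significant.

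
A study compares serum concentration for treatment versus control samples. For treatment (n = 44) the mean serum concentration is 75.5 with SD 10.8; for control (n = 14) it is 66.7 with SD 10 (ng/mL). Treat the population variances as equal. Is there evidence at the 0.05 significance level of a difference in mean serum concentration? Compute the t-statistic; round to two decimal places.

2.70

Let group 1 = treatment, group 2 = control. H0: μ_1 = μ_2; H1: μ_1 ≠ μ_2 (two-sample pooled-variance t-test, two-sided).
s_p² = [(44−1)·10.8² + (14−1)·10²]/(44+14−2) = 112.777
t = (75.5 − 66.7)/√[112.777·(1/44 + 1/14)] = 2.70
df = n₁ + n₂ − 2 = 56
Two-sided p-value ≈ 0.009
Since p ≈ 0.009 < α = 0.05, reject H0; the data support H1.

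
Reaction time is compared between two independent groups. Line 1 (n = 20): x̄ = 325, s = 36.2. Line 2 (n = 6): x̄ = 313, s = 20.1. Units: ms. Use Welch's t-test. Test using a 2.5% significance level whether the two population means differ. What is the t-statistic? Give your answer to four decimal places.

1.0411

Let group 1 = line 1, group 2 = line 2. H0: μ_1 = μ_2; H1: μ_1 ≠ μ_2 (Welch's two-sample t-test, two-sided).
t = (x̄_1 − x̄_2)/√(s_1²/n_1 + s_2²/n_2) = (325 − 313)/√(36.2²/20 + 20.1²/6) = 1.0411
Welch–Satterthwaite df ≈ 15.58
Two-sided p-value ≈ 0.314
Since p ≈ 0.314 > α = 0.025, fail to reject H0; the data do not provide sufficient evidence against H0.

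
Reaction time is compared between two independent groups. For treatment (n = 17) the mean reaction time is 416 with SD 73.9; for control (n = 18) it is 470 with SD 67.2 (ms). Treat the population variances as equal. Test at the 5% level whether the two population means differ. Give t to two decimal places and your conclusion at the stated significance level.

Let group 1 = treatment, group 2 = control. H0: μ_1 = μ_2; H1: μ_1 ≠ μ_2 (two-sample pooled-variance t-test, two-sided).
s_p² = [(17−1)·73.9² + (18−1)·67.2²]/(17+18−2) = 4974.2
t = (416 − 470)/√[4974.2·(1/17 + 1/18)] = -2.26
df = n₁ + n₂ − 2 = 33
Two-sided p-value ≈ 0.0303
Since p ≈ 0.0303 < α = 0.05, reject H0; the data support H1.

t = -2.26; reject H0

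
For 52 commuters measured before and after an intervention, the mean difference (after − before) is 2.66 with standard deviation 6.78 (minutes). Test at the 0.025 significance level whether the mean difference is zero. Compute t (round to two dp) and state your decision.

H0: μ_d = 0; H1: μ_d ≠ 0 (paired t-test on the differences, two-sided).
t = d̄/(s_d/√n) = 2.66/(6.78/√52) = 2.83
df = n − 1 = 51
Two-sided p-value ≈ 0.007
Since p ≈ 0.007 < α = 0.025, reject H0; the data support H1.

t = 2.83; reject H0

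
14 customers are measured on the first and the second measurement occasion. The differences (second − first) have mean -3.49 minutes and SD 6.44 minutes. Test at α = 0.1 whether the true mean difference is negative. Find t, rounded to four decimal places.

H0: μ_d = 0; H1: μ_d < 0 (paired t-test on the differences, left-tailed).
t = d̄/(s_d/√n) = -3.49/(6.44/√14) = -2.0277
df = n − 1 = 13
p-value = P(T ≤ -2.0277) ≈ 0.0318
Since p ≈ 0.0318 < α = 0.1, reject H0; the evidence is statistically significant.

-2.0277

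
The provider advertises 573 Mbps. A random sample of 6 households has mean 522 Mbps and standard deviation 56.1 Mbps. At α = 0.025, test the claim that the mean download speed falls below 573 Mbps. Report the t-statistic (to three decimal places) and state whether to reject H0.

H0: μ = 573; H1: μ < 573 (one-sample t-test, left-tailed).
t = (x̄ − μ₀)/(s/√n) = (522 − 573)/(56.1/√6) = -2.227
df = n − 1 = 5
p-value = P(T ≤ -2.227) ≈ 0.0382
Since p ≈ 0.0382 > α = 0.025, fail to reject H0; the evidence is not statistically significant.

t = -2.227; fail to reject H0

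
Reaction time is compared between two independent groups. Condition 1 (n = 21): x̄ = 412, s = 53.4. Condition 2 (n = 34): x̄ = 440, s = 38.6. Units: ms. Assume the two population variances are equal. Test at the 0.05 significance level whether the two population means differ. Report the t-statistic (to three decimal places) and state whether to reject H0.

t = -2.254; reject H0

Let group 1 = condition 1, group 2 = condition 2. H0: μ_1 = μ_2; H1: μ_1 ≠ μ_2 (two-sample pooled-variance t-test, two-sided).
s_p² = [(21−1)·53.4² + (34−1)·38.6²]/(21+34−2) = 2003.77
t = (412 − 440)/√[2003.77·(1/21 + 1/34)] = -2.254
df = n₁ + n₂ − 2 = 53
Two-sided p-value ≈ 0.028
Since p ≈ 0.028 < α = 0.05, reject H0; the data support H1.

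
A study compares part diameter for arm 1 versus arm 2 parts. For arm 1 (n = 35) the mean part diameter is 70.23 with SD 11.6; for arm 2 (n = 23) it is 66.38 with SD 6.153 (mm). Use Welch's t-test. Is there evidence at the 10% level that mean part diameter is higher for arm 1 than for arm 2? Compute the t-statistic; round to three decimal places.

Let group 1 = arm 1, group 2 = arm 2. H0: μ_1 = μ_2; H1: μ_1 > μ_2 (Welch's two-sample t-test, right-tailed).
t = (x̄_1 − x̄_2)/√(s_1²/n_1 + s_2²/n_2) = (70.23 − 66.38)/√(11.6²/35 + 6.153²/23) = 1.643
Welch–Satterthwaite df ≈ 54.04
p-value = P(T ≥ 1.643) ≈ 0.053
Since p ≈ 0.053 < α = 0.1, reject H0; the data support H1.

1.643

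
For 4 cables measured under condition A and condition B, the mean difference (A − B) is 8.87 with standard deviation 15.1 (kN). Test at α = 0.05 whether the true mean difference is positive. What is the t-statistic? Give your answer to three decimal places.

1.175

H0: μ_d = 0; H1: μ_d > 0 (paired t-test on the differences, right-tailed).
t = d̄/(s_d/√n) = 8.87/(15.1/√4) = 1.175
df = n − 1 = 3
p-value = P(T ≥ 1.175) ≈ 0.1624
Since p ≈ 0.1624 > α = 0.05, fail to reject H0; the data do not provide sufficient evidence against H0.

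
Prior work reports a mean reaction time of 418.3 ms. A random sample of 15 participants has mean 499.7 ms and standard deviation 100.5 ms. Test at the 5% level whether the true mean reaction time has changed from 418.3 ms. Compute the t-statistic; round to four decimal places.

H0: μ = 418.3; H1: μ ≠ 418.3 (one-sample t-test, two-sided).
t = (x̄ − μ₀)/(s/√n) = (499.7 − 418.3)/(100.5/√15) = 3.1369
df = n − 1 = 14
Two-sided p-value ≈ 0.007
Since p ≈ 0.007 < α = 0.05, reject H0; the data support H1.

3.1369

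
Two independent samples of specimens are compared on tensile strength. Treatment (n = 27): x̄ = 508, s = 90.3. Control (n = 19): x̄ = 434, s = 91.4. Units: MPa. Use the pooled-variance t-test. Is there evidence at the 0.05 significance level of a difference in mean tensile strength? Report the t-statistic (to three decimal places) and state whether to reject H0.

t = 2.723; reject H0

Let group 1 = treatment, group 2 = control. H0: μ_1 = μ_2; H1: μ_1 ≠ μ_2 (two-sample pooled-variance t-test, two-sided).
s_p² = [(27−1)·90.3² + (19−1)·91.4²]/(27+19−2) = 8235.85
t = (508 − 434)/√[8235.85·(1/27 + 1/19)] = 2.723
df = n₁ + n₂ − 2 = 44
Two-sided p-value ≈ 0.0092
Since p ≈ 0.0092 < α = 0.05, reject H0; the data support H1.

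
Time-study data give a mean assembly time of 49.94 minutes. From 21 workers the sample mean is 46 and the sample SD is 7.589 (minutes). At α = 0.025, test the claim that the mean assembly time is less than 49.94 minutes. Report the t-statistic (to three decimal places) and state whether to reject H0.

H0: μ = 49.94; H1: μ < 49.94 (one-sample t-test, left-tailed).
t = (x̄ − μ₀)/(s/√n) = (46 − 49.94)/(7.589/√21) = -2.379
df = n − 1 = 20
p-value = P(T ≤ -2.379) ≈ 0.0137
Since p ≈ 0.0137 < α = 0.025, reject H0; the evidence is statistically significant.

t = -2.379; reject H0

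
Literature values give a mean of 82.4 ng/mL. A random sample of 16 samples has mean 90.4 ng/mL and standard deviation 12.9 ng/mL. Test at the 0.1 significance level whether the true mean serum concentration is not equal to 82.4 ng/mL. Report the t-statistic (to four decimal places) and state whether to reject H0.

H0: μ = 82.4; H1: μ ≠ 82.4 (one-sample t-test, two-sided).
t = (x̄ − μ₀)/(s/√n) = (90.4 − 82.4)/(12.9/√16) = 2.4806
df = n − 1 = 15
Two-sided p-value ≈ 0.025
Since p ≈ 0.025 < α = 0.1, reject H0; the evidence is statistically significant.

t = 2.4806; reject H0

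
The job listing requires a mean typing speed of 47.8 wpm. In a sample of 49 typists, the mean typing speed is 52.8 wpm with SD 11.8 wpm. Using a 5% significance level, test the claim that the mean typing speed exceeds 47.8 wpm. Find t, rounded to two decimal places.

H0: μ = 47.8; H1: μ > 47.8 (one-sample t-test, right-tailed).
t = (x̄ − μ₀)/(s/√n) = (52.8 − 47.8)/(11.8/√49) = 2.97
df = n − 1 = 48
p-value = P(T ≥ 2.97) ≈ 0.002
Since p ≈ 0.002 < α = 0.05, reject H0; the data support H1.

2.97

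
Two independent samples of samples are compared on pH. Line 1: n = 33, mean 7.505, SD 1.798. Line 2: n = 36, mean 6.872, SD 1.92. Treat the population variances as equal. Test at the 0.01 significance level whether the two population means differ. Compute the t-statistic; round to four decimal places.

Let group 1 = line 1, group 2 = line 2. H0: μ_1 = μ_2; H1: μ_1 ≠ μ_2 (two-sample pooled-variance t-test, two-sided).
s_p² = [(33−1)·1.798² + (36−1)·1.92²]/(33+36−2) = 3.46976
t = (7.505 − 6.872)/√[3.46976·(1/33 + 1/36)] = 1.4101
df = n₁ + n₂ − 2 = 67
Two-sided p-value ≈ 0.163
Since p ≈ 0.163 > α = 0.01, fail to reject H0; the evidence is not statistically significant.

1.4101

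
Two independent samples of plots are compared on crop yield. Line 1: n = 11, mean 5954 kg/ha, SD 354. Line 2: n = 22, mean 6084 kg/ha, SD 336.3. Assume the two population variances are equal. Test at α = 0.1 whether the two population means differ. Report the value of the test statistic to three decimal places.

Let group 1 = line 1, group 2 = line 2. H0: μ_1 = μ_2; H1: μ_1 ≠ μ_2 (two-sample pooled-variance t-test, two-sided).
s_p² = [(11−1)·354² + (22−1)·336.3²]/(11+22−2) = 117039
t = (5954 − 6084)/√[117039·(1/11 + 1/22)] = -1.029
df = n₁ + n₂ − 2 = 31
Two-sided p-value ≈ 0.311
Since p ≈ 0.311 > α = 0.1, fail to reject H0; the data do not provide sufficient evidence against H0.

-1.029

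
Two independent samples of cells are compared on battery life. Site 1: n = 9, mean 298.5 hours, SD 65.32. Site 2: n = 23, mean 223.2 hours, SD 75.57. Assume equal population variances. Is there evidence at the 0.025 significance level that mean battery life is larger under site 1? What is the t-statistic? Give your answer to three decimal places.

Let group 1 = site 1, group 2 = site 2. H0: μ_1 = μ_2; H1: μ_1 > μ_2 (two-sample pooled-variance t-test, right-tailed).
s_p² = [(9−1)·65.32² + (23−1)·75.57²]/(9+23−2) = 5325.73
t = (298.5 − 223.2)/√[5325.73·(1/9 + 1/23)] = 2.624
df = n₁ + n₂ − 2 = 30
p-value = P(T ≥ 2.624) ≈ 0.0068
Since p ≈ 0.0068 < α = 0.025, reject H0; the data support H1.

2.624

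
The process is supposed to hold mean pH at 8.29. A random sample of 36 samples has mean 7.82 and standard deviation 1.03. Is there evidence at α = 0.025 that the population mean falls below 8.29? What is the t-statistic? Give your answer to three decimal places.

H0: μ = 8.29; H1: μ < 8.29 (one-sample t-test, left-tailed).
t = (x̄ − μ₀)/(s/√n) = (7.82 − 8.29)/(1.03/√36) = -2.738
df = n − 1 = 35
p-value = P(T ≤ -2.738) ≈ 0.0048
Since p ≈ 0.0048 < α = 0.025, reject H0; the evidence is statistically significant.

-2.738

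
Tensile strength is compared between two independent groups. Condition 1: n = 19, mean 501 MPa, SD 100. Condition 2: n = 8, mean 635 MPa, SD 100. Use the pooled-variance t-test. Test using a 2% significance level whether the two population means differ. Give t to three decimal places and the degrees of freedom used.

Let group 1 = condition 1, group 2 = condition 2. H0: μ_1 = μ_2; H1: μ_1 ≠ μ_2 (two-sample pooled-variance t-test, two-sided).
s_p² = [(19−1)·100² + (8−1)·100²]/(19+8−2) = 10000
t = (501 − 635)/√[10000·(1/19 + 1/8)] = -3.179
df = n₁ + n₂ − 2 = 25
Two-sided p-value ≈ 0.004
Since p ≈ 0.004 < α = 0.02, reject H0; the data support H1.

t = -3.179, df = 25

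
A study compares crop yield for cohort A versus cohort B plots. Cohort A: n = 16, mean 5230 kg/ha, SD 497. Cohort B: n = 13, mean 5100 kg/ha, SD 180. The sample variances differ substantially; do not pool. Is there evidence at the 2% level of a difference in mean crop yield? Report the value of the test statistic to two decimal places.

0.97

Let group 1 = cohort A, group 2 = cohort B. H0: μ_1 = μ_2; H1: μ_1 ≠ μ_2 (Welch's two-sample t-test, two-sided).
t = (x̄_1 − x̄_2)/√(s_1²/n_1 + s_2²/n_2) = (5230 − 5100)/√(497²/16 + 180²/13) = 0.97
Welch–Satterthwaite df ≈ 19.60
Two-sided p-value ≈ 0.3435
Since p ≈ 0.3435 > α = 0.02, fail to reject H0; the data do not provide sufficient evidence against H0.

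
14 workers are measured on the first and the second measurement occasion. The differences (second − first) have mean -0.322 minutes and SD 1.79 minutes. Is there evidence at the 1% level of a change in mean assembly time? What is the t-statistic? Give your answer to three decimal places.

-0.673

H0: μ_d = 0; H1: μ_d ≠ 0 (paired t-test on the differences, two-sided).
t = d̄/(s_d/√n) = -0.322/(1.79/√14) = -0.673
df = n − 1 = 13
Two-sided p-value ≈ 0.5127
Since p ≈ 0.5127 > α = 0.01, fail to reject H0; the data do not provide sufficient evidence against H0.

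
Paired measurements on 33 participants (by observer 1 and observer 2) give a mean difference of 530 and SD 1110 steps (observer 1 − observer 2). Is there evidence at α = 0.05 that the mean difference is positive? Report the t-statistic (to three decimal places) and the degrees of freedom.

t = 2.743, df = 32

H0: μ_d = 0; H1: μ_d > 0 (paired t-test on the differences, right-tailed).
t = d̄/(s_d/√n) = 530/(1110/√33) = 2.743
df = n − 1 = 32
p-value = P(T ≥ 2.743) ≈ 0.0049
Since p ≈ 0.0049 < α = 0.05, reject H0; the data support H1.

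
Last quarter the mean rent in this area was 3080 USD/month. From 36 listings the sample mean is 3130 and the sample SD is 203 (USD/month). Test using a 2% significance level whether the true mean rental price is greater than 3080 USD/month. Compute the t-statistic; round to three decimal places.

1.478

H0: μ = 3080; H1: μ > 3080 (one-sample t-test, right-tailed).
t = (x̄ − μ₀)/(s/√n) = (3130 − 3080)/(203/√36) = 1.478
df = n − 1 = 35
p-value = P(T ≥ 1.478) ≈ 0.074
Since p ≈ 0.074 > α = 0.02, fail to reject H0; the evidence is not statistically significant.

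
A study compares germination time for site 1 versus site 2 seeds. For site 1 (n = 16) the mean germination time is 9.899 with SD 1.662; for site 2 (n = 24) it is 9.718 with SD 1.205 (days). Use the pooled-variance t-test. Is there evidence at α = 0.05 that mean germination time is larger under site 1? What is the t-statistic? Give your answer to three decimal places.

0.400

Let group 1 = site 1, group 2 = site 2. H0: μ_1 = μ_2; H1: μ_1 > μ_2 (two-sample pooled-variance t-test, right-tailed).
s_p² = [(16−1)·1.662² + (24−1)·1.205²]/(16+24−2) = 1.96922
t = (9.899 − 9.718)/√[1.96922·(1/16 + 1/24)] = 0.400
df = n₁ + n₂ − 2 = 38
p-value = P(T ≥ 0.400) ≈ 0.3458
Since p ≈ 0.3458 > α = 0.05, fail to reject H0; the evidence is not statistically significant.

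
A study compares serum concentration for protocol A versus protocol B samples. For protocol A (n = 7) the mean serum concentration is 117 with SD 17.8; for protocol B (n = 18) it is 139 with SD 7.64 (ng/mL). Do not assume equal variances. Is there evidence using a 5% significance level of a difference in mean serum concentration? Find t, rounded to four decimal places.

Let group 1 = protocol A, group 2 = protocol B. H0: μ_1 = μ_2; H1: μ_1 ≠ μ_2 (Welch's two-sample t-test, two-sided).
t = (x̄_1 − x̄_2)/√(s_1²/n_1 + s_2²/n_2) = (117 − 139)/√(17.8²/7 + 7.64²/18) = -3.1588
Welch–Satterthwaite df ≈ 6.88
Two-sided p-value ≈ 0.016
Since p ≈ 0.016 < α = 0.05, reject H0; the data support H1.

-3.1588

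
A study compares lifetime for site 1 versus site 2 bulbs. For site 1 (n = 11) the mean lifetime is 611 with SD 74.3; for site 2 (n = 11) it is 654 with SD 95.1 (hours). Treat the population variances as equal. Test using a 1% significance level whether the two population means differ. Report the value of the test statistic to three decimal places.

Let group 1 = site 1, group 2 = site 2. H0: μ_1 = μ_2; H1: μ_1 ≠ μ_2 (two-sample pooled-variance t-test, two-sided).
s_p² = [(11−1)·74.3² + (11−1)·95.1²]/(11+11−2) = 7282.25
t = (611 − 654)/√[7282.25·(1/11 + 1/11)] = -1.182
df = n₁ + n₂ − 2 = 20
Two-sided p-value ≈ 0.251
Since p ≈ 0.251 > α = 0.01, fail to reject H0; the evidence is not statistically significant.

-1.182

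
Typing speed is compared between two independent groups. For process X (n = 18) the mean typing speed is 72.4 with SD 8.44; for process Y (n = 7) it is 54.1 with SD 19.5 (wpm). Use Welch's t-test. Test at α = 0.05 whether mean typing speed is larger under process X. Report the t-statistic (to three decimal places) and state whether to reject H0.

t = 2.397; reject H0

Let group 1 = process X, group 2 = process Y. H0: μ_1 = μ_2; H1: μ_1 > μ_2 (Welch's two-sample t-test, right-tailed).
t = (x̄_1 − x̄_2)/√(s_1²/n_1 + s_2²/n_2) = (72.4 − 54.1)/√(8.44²/18 + 19.5²/7) = 2.397
Welch–Satterthwaite df ≈ 6.89
p-value = P(T ≥ 2.397) ≈ 0.024
Since p ≈ 0.024 < α = 0.05, reject H0; the evidence is statistically significant.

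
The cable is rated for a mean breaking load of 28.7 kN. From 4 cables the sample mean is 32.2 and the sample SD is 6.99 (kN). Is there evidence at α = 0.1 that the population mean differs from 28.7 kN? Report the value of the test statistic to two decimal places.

H0: μ = 28.7; H1: μ ≠ 28.7 (one-sample t-test, two-sided).
t = (x̄ − μ₀)/(s/√n) = (32.2 − 28.7)/(6.99/√4) = 1.00
df = n − 1 = 3
Two-sided p-value ≈ 0.3904
Since p ≈ 0.3904 > α = 0.1, fail to reject H0; the evidence is not statistically significant.

1.00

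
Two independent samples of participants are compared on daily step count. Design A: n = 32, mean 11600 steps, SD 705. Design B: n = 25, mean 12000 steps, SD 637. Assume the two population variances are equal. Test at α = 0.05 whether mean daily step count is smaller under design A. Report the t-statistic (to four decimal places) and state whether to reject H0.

Let group 1 = design A, group 2 = design B. H0: μ_1 = μ_2; H1: μ_1 < μ_2 (two-sample pooled-variance t-test, left-tailed).
s_p² = [(32−1)·705² + (25−1)·637²]/(32+25−2) = 457204
t = (11600 − 12000)/√[457204·(1/32 + 1/25)] = -2.2162
df = n₁ + n₂ − 2 = 55
p-value = P(T ≤ -2.2162) ≈ 0.015
Since p ≈ 0.015 < α = 0.05, reject H0; the evidence is statistically significant.

t = -2.2162; reject H0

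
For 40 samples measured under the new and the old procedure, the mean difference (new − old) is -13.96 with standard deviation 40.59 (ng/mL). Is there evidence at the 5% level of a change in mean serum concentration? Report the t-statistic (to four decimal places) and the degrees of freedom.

H0: μ_d = 0; H1: μ_d ≠ 0 (paired t-test on the differences, two-sided).
t = d̄/(s_d/√n) = -13.96/(40.59/√40) = -2.1752
df = n − 1 = 39
Two-sided p-value ≈ 0.036
Since p ≈ 0.036 < α = 0.05, reject H0; the data support H1.

t = -2.1752, df = 39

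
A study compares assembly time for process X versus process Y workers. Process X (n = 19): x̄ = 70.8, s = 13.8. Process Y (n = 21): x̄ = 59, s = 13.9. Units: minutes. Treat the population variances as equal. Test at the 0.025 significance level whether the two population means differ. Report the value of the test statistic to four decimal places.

Let group 1 = process X, group 2 = process Y. H0: μ_1 = μ_2; H1: μ_1 ≠ μ_2 (two-sample pooled-variance t-test, two-sided).
s_p² = [(19−1)·13.8² + (21−1)·13.9²]/(19+21−2) = 191.898
t = (70.8 − 59)/√[191.898·(1/19 + 1/21)] = 2.6903
df = n₁ + n₂ − 2 = 38
Two-sided p-value ≈ 0.0105
Since p ≈ 0.0105 < α = 0.025, reject H0; the evidence is statistically significant.

2.6903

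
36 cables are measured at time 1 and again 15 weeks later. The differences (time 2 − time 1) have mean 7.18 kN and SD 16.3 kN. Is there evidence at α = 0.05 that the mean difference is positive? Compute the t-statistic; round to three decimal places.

2.643

H0: μ_d = 0; H1: μ_d > 0 (paired t-test on the differences, right-tailed).
t = d̄/(s_d/√n) = 7.18/(16.3/√36) = 2.643
df = n − 1 = 35
p-value = P(T ≥ 2.643) ≈ 0.006
Since p ≈ 0.006 < α = 0.05, reject H0; the data support H1.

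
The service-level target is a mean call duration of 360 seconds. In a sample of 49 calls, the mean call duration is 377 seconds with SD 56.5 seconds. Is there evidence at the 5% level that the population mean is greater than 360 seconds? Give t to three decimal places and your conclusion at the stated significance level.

H0: μ = 360; H1: μ > 360 (one-sample t-test, right-tailed).
t = (x̄ − μ₀)/(s/√n) = (377 − 360)/(56.5/√49) = 2.106
df = n − 1 = 48
p-value = P(T ≥ 2.106) ≈ 0.020
Since p ≈ 0.020 < α = 0.05, reject H0; the evidence is statistically significant.

t = 2.106; reject H0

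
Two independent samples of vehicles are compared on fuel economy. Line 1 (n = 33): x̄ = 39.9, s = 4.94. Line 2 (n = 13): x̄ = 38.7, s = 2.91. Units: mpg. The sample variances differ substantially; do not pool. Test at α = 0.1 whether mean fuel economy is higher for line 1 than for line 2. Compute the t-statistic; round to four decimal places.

1.0175

Let group 1 = line 1, group 2 = line 2. H0: μ_1 = μ_2; H1: μ_1 > μ_2 (Welch's two-sample t-test, right-tailed).
t = (x̄_1 − x̄_2)/√(s_1²/n_1 + s_2²/n_2) = (39.9 − 38.7)/√(4.94²/33 + 2.91²/13) = 1.0175
Welch–Satterthwaite df ≈ 36.89
p-value = P(T ≥ 1.0175) ≈ 0.158
Since p ≈ 0.158 > α = 0.1, fail to reject H0; the data do not provide sufficient evidence against H0.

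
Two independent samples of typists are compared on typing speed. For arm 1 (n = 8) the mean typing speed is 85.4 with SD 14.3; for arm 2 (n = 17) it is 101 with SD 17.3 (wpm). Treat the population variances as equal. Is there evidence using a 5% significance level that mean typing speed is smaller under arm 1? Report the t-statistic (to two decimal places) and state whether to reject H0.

t = -2.21; reject H0

Let group 1 = arm 1, group 2 = arm 2. H0: μ_1 = μ_2; H1: μ_1 < μ_2 (two-sample pooled-variance t-test, left-tailed).
s_p² = [(8−1)·14.3² + (17−1)·17.3²]/(8+17−2) = 270.438
t = (85.4 − 101)/√[270.438·(1/8 + 1/17)] = -2.21
df = n₁ + n₂ − 2 = 23
p-value = P(T ≤ -2.21) ≈ 0.019
Since p ≈ 0.019 < α = 0.05, reject H0; the evidence is statistically significant.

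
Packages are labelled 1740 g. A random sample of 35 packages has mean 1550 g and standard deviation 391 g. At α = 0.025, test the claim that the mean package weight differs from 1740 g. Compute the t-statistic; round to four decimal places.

H0: μ = 1740; H1: μ ≠ 1740 (one-sample t-test, two-sided).
t = (x̄ − μ₀)/(s/√n) = (1550 − 1740)/(391/√35) = -2.8748
df = n − 1 = 34
Two-sided p-value ≈ 0.007
Since p ≈ 0.007 < α = 0.025, reject H0; the evidence is statistically significant.

-2.8748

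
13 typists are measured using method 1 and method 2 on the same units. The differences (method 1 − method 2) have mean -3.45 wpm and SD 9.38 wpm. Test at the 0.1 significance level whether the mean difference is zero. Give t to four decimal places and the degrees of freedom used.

t = -1.3261, df = 12

H0: μ_d = 0; H1: μ_d ≠ 0 (paired t-test on the differences, two-sided).
t = d̄/(s_d/√n) = -3.45/(9.38/√13) = -1.3261
df = n − 1 = 12
Two-sided p-value ≈ 0.209
Since p ≈ 0.209 > α = 0.1, fail to reject H0; the evidence is not statistically significant.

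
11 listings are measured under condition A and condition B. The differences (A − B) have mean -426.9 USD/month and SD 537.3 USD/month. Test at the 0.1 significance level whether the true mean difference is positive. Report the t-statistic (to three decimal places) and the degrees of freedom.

H0: μ_d = 0; H1: μ_d > 0 (paired t-test on the differences, right-tailed).
t = d̄/(s_d/√n) = -426.9/(537.3/√11) = -2.635
df = n − 1 = 10
p-value = P(T ≥ -2.635) ≈ 0.9875
Since p ≈ 0.9875 > α = 0.1, fail to reject H0; the evidence is not statistically significant.

t = -2.635, df = 10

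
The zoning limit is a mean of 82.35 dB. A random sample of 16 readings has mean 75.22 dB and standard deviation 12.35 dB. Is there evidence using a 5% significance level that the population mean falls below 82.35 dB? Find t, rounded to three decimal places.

H0: μ = 82.35; H1: μ < 82.35 (one-sample t-test, left-tailed).
t = (x̄ − μ₀)/(s/√n) = (75.22 − 82.35)/(12.35/√16) = -2.309
df = n − 1 = 15
p-value = P(T ≤ -2.309) ≈ 0.018
Since p ≈ 0.018 < α = 0.05, reject H0; the data support H1.

-2.309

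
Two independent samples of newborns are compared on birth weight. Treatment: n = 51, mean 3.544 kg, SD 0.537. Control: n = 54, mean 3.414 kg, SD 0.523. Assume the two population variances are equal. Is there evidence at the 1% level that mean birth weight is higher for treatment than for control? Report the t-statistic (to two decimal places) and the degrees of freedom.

Let group 1 = treatment, group 2 = control. H0: μ_1 = μ_2; H1: μ_1 > μ_2 (two-sample pooled-variance t-test, right-tailed).
s_p² = [(51−1)·0.537² + (54−1)·0.523²]/(51+54−2) = 0.280733
t = (3.544 − 3.414)/√[0.280733·(1/51 + 1/54)] = 1.26
df = n₁ + n₂ − 2 = 103
p-value = P(T ≥ 1.26) ≈ 0.1059
Since p ≈ 0.1059 > α = 0.01, fail to reject H0; the data do not provide sufficient evidence against H0.

t = 1.26, df = 103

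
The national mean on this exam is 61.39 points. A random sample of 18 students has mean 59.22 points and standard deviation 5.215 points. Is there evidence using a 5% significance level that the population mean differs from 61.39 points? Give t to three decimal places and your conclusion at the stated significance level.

t = -1.765; fail to reject H0

H0: μ = 61.39; H1: μ ≠ 61.39 (one-sample t-test, two-sided).
t = (x̄ − μ₀)/(s/√n) = (59.22 − 61.39)/(5.215/√18) = -1.765
df = n − 1 = 17
Two-sided p-value ≈ 0.0955
Since p ≈ 0.0955 > α = 0.05, fail to reject H0; the data do not provide sufficient evidence against H0.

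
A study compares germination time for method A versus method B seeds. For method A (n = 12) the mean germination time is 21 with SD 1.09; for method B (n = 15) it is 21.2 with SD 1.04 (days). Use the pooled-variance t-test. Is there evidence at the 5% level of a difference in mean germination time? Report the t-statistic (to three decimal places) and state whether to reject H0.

t = -0.486; fail to reject H0

Let group 1 = method A, group 2 = method B. H0: μ_1 = μ_2; H1: μ_1 ≠ μ_2 (two-sample pooled-variance t-test, two-sided).
s_p² = [(12−1)·1.09² + (15−1)·1.04²]/(12+15−2) = 1.12846
t = (21 − 21.2)/√[1.12846·(1/12 + 1/15)] = -0.486
df = n₁ + n₂ − 2 = 25
Two-sided p-value ≈ 0.631
Since p ≈ 0.631 > α = 0.05, fail to reject H0; the data do not provide sufficient evidence against H0.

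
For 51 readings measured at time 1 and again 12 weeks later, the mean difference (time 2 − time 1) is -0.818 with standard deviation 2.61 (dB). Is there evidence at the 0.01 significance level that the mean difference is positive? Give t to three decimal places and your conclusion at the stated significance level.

t = -2.238; fail to reject H0

H0: μ_d = 0; H1: μ_d > 0 (paired t-test on the differences, right-tailed).
t = d̄/(s_d/√n) = -0.818/(2.61/√51) = -2.238
df = n − 1 = 50
p-value = P(T ≥ -2.238) ≈ 0.985
Since p ≈ 0.985 > α = 0.01, fail to reject H0; the evidence is not statistically significant.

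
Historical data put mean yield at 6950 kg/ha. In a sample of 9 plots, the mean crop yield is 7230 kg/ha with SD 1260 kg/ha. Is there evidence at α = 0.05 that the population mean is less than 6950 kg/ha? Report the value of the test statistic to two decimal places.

0.67

H0: μ = 6950; H1: μ < 6950 (one-sample t-test, left-tailed).
t = (x̄ − μ₀)/(s/√n) = (7230 − 6950)/(1260/√9) = 0.67
df = n − 1 = 8
p-value = P(T ≤ 0.67) ≈ 0.738
Since p ≈ 0.738 > α = 0.05, fail to reject H0; the data do not provide sufficient evidence against H0.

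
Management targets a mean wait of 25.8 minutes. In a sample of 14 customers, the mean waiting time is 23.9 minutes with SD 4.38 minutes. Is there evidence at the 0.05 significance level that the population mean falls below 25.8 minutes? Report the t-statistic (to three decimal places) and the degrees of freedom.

t = -1.623, df = 13

H0: μ = 25.8; H1: μ < 25.8 (one-sample t-test, left-tailed).
t = (x̄ − μ₀)/(s/√n) = (23.9 − 25.8)/(4.38/√14) = -1.623
df = n − 1 = 13
p-value = P(T ≤ -1.623) ≈ 0.064
Since p ≈ 0.064 > α = 0.05, fail to reject H0; the data do not provide sufficient evidence against H0.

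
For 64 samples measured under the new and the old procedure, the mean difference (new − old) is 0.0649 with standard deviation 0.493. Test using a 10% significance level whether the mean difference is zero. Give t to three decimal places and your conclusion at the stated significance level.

t = 1.053; fail to reject H0

H0: μ_d = 0; H1: μ_d ≠ 0 (paired t-test on the differences, two-sided).
t = d̄/(s_d/√n) = 0.0649/(0.493/√64) = 1.053
df = n − 1 = 63
Two-sided p-value ≈ 0.296
Since p ≈ 0.296 > α = 0.1, fail to reject H0; the data do not provide sufficient evidence against H0.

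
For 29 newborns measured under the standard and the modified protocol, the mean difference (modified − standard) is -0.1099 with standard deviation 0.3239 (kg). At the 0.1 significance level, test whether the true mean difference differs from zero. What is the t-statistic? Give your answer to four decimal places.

H0: μ_d = 0; H1: μ_d ≠ 0 (paired t-test on the differences, two-sided).
t = d̄/(s_d/√n) = -0.1099/(0.3239/√29) = -1.8272
df = n − 1 = 28
Two-sided p-value ≈ 0.078
Since p ≈ 0.078 < α = 0.1, reject H0; the data support H1.

-1.8272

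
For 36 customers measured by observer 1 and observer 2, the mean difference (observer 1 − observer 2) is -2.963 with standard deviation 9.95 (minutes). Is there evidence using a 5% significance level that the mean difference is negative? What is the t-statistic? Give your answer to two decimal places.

-1.79

H0: μ_d = 0; H1: μ_d < 0 (paired t-test on the differences, left-tailed).
t = d̄/(s_d/√n) = -2.963/(9.95/√36) = -1.79
df = n − 1 = 35
p-value = P(T ≤ -1.79) ≈ 0.0413
Since p ≈ 0.0413 < α = 0.05, reject H0; the evidence is statistically significant.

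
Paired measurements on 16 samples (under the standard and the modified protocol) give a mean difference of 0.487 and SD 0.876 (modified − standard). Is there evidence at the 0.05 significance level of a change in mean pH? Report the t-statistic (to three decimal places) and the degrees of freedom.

H0: μ_d = 0; H1: μ_d ≠ 0 (paired t-test on the differences, two-sided).
t = d̄/(s_d/√n) = 0.487/(0.876/√16) = 2.224
df = n − 1 = 15
Two-sided p-value ≈ 0.042
Since p ≈ 0.042 < α = 0.05, reject H0; the evidence is statistically significant.

t = 2.224, df = 15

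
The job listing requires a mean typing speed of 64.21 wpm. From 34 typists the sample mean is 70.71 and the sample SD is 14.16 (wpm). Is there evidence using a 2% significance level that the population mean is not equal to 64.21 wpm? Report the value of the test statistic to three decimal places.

H0: μ = 64.21; H1: μ ≠ 64.21 (one-sample t-test, two-sided).
t = (x̄ − μ₀)/(s/√n) = (70.71 − 64.21)/(14.16/√34) = 2.677
df = n − 1 = 33
Two-sided p-value ≈ 0.011
Since p ≈ 0.011 < α = 0.02, reject H0; the evidence is statistically significant.

2.677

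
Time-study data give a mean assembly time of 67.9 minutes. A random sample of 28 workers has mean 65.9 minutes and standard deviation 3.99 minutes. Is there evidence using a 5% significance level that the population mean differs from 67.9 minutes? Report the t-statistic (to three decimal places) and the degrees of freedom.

H0: μ = 67.9; H1: μ ≠ 67.9 (one-sample t-test, two-sided).
t = (x̄ − μ₀)/(s/√n) = (65.9 − 67.9)/(3.99/√28) = -2.652
df = n − 1 = 27
Two-sided p-value ≈ 0.0132
Since p ≈ 0.0132 < α = 0.05, reject H0; the evidence is statistically significant.

t = -2.652, df = 27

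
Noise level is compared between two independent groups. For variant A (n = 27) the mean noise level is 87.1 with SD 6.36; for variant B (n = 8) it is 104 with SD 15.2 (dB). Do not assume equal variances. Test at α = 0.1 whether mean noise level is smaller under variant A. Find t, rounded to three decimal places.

-3.066

Let group 1 = variant A, group 2 = variant B. H0: μ_1 = μ_2; H1: μ_1 < μ_2 (Welch's two-sample t-test, left-tailed).
t = (x̄_1 − x̄_2)/√(s_1²/n_1 + s_2²/n_2) = (87.1 − 104)/√(6.36²/27 + 15.2²/8) = -3.066
Welch–Satterthwaite df ≈ 7.74
p-value = P(T ≤ -3.066) ≈ 0.0080
Since p ≈ 0.0080 < α = 0.1, reject H0; the evidence is statistically significant.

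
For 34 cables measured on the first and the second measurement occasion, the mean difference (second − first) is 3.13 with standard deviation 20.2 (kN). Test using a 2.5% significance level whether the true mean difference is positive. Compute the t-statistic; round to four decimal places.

0.9035

H0: μ_d = 0; H1: μ_d > 0 (paired t-test on the differences, right-tailed).
t = d̄/(s_d/√n) = 3.13/(20.2/√34) = 0.9035
df = n − 1 = 33
p-value = P(T ≥ 0.9035) ≈ 0.186
Since p ≈ 0.186 > α = 0.025, fail to reject H0; the data do not provide sufficient evidence against H0.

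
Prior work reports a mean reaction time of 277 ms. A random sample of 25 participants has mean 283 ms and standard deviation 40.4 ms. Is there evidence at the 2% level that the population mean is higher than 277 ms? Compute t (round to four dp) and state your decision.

H0: μ = 277; H1: μ > 277 (one-sample t-test, right-tailed).
t = (x̄ − μ₀)/(s/√n) = (283 − 277)/(40.4/√25) = 0.7426
df = n − 1 = 24
p-value = P(T ≥ 0.7426) ≈ 0.2325
Since p ≈ 0.2325 > α = 0.02, fail to reject H0; the data do not provide sufficient evidence against H0.

t = 0.7426; fail to reject H0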